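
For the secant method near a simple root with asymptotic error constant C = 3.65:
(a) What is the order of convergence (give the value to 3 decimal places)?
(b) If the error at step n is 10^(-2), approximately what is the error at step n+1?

(a) Secant method has superlinear convergence with order φ = (1+√5)/2 ≈ 1.618.
    This means |e_{n+1}| ≈ C|e_n|^1.618.

(b) With |e_n| = 10^(-2) and C = 3.65:
    |e_{n+1}| ≈ 3.65 × (10^(-2))^1.618 = 3.65 × 10^(-3.24)

(a) ≈ 1.618 (golden ratio); (b) |e_{n+1}| ≈ 2.119e-03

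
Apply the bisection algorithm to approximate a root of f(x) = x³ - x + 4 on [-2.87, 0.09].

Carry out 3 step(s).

f(x) = x³ - x + 4
Initial interval: [-2.87, 0.09]

Iteration 1:
  c_1 = (-2.870000 + 0.090000)/2 = -1.390000
  f(c_1) = f(-1.390000) = 2.704381
  f(a) × f(c) < 0, new interval: [-2.870000, -1.390000]
Iteration 2:
  c_2 = (-2.870000 + (-1.390000))/2 = -2.130000
  f(c_2) = f(-2.130000) = -3.533597
  f(a) × f(c) ≥ 0, new interval: [-2.130000, -1.390000]
Iteration 3:
  c_3 = (-2.130000 + (-1.390000))/2 = -1.760000
  f(c_3) = f(-1.760000) = 0.308224
  f(a) × f(c) < 0, new interval: [-2.130000, -1.760000]

After 3 iteration(s), the approximation is c_3 = -1.760000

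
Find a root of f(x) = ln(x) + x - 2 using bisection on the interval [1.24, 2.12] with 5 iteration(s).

f(x) = ln(x) + x - 2
Initial interval: [1.24, 2.12]

Iteration 1:
  c_1 = (1.240000 + 2.120000)/2 = 1.680000
  f(c_1) = f(1.680000) = 0.198794
  f(a) × f(c) < 0, new interval: [1.240000, 1.680000]
Iteration 2:
  c_2 = (1.240000 + 1.680000)/2 = 1.460000
  f(c_2) = f(1.460000) = -0.161564
  f(a) × f(c) ≥ 0, new interval: [1.460000, 1.680000]
Iteration 3:
  c_3 = (1.460000 + 1.680000)/2 = 1.570000
  f(c_3) = f(1.570000) = 0.021076
  f(a) × f(c) < 0, new interval: [1.460000, 1.570000]
Iteration 4:
  c_4 = (1.460000 + 1.570000)/2 = 1.515000
  f(c_4) = f(1.515000) = -0.069585
  f(a) × f(c) ≥ 0, new interval: [1.515000, 1.570000]
Iteration 5:
  c_5 = (1.515000 + 1.570000)/2 = 1.542500
  f(c_5) = f(1.542500) = -0.024096
  f(a) × f(c) ≥ 0, new interval: [1.542500, 1.570000]

After 5 iteration(s), the approximation is c_5 = 1.542500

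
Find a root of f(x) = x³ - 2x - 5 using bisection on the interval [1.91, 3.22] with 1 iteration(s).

f(x) = x³ - 2x - 5
Initial interval: [1.91, 3.22]

Iteration 1:
  c_1 = (1.910000 + 3.220000)/2 = 2.565000
  f(c_1) = f(2.565000) = 6.745712
  f(a) × f(c) < 0, new interval: [1.910000, 2.565000]

After 1 iteration(s), the approximation is c_1 = 2.565000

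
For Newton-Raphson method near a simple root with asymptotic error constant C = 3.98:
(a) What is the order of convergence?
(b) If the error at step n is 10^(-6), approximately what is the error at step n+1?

(a) Newton-Raphson has quadratic (order 2) convergence near simple roots.
    This means |e_{n+1}| ≈ C|e_n|².

(b) With |e_n| = 10^(-6) and C = 3.98:
    |e_{n+1}| ≈ 3.98 × (10^(-6))² = 3.98 × 10^(-12)

(a) 2 (quadratic); (b) |e_{n+1}| ≈ 3.980e-12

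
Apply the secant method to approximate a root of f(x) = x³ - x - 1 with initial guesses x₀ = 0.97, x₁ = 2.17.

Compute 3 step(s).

f(x) = x³ - x - 1
x₀ = 0.97, x₁ = 2.17

Secant formula: x_{n+1} = x_n - f(x_n)(x_n - x_{n-1})/(f(x_n) - f(x_{n-1}))

Iteration 1:
  f(0.970000) = -1.057327
  f(2.170000) = 7.048313
  x_2 = 2.170000 - 7.048313×(2.170000 - 0.970000)/(7.048313 - (-1.057327))
       = 1.126532
Iteration 2:
  f(2.170000) = 7.048313
  f(1.126532) = -0.696879
  x_3 = 1.126532 - (-0.696879)×(1.126532 - 2.170000)/(-0.696879 - 7.048313)
       = 1.220419
Iteration 3:
  f(1.126532) = -0.696879
  f(1.220419) = -0.402700
  x_4 = 1.220419 - (-0.402700)×(1.220419 - 1.126532)/(-0.402700 - (-0.696879))
       = 1.348940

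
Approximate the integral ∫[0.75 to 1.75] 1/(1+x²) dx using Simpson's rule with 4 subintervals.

f(x) = 1/(1+x²)
a = 0.75, b = 1.75, n = 4
h = (b - a)/n = 0.250000

Simpson's rule: (h/3)[f(x₀) + 4f(x₁) + 2f(x₂) + ... + f(xₙ)]

x_0 = 0.7500, f(x_0) = 0.640000, coefficient = 1
x_1 = 1.0000, f(x_1) = 0.500000, coefficient = 4
x_2 = 1.2500, f(x_2) = 0.390244, coefficient = 2
x_3 = 1.5000, f(x_3) = 0.307692, coefficient = 4
x_4 = 1.7500, f(x_4) = 0.246154, coefficient = 1

I ≈ (0.250000/3) × 4.897411 = 0.408118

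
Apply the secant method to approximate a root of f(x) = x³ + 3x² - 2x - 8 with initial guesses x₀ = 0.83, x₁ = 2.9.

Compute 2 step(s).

f(x) = x³ + 3x² - 2x - 8
x₀ = 0.83, x₁ = 2.9

Secant formula: x_{n+1} = x_n - f(x_n)(x_n - x_{n-1})/(f(x_n) - f(x_{n-1}))

Iteration 1:
  f(0.830000) = -7.021513
  f(2.900000) = 35.819000
  x_2 = 2.900000 - 35.819000×(2.900000 - 0.830000)/(35.819000 - (-7.021513))
       = 1.169271
Iteration 2:
  f(2.900000) = 35.819000
  f(1.169271) = -4.638339
  x_3 = 1.169271 - (-4.638339)×(1.169271 - 2.900000)/(-4.638339 - 35.819000)
       = 1.367695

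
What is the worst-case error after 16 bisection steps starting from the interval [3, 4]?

Bisection error bound: |error| ≤ (b-a)/2^n
|error| ≤ (4 - 3)/2^16 = 1/2^16
|error| ≤ 0.0000152588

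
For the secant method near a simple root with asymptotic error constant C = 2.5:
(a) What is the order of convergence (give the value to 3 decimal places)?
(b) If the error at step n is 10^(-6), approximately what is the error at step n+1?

(a) Secant method has superlinear convergence with order φ = (1+√5)/2 ≈ 1.618.
    This means |e_{n+1}| ≈ C|e_n|^1.618.

(b) With |e_n| = 10^(-6) and C = 2.5:
    |e_{n+1}| ≈ 2.5 × (10^(-6))^1.618 = 2.5 × 10^(-9.71)

(a) ≈ 1.618 (golden ratio); (b) |e_{n+1}| ≈ 4.895e-10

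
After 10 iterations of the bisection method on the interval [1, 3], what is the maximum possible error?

Bisection error bound: |error| ≤ (b-a)/2^n
|error| ≤ (3 - 1)/2^10 = 2/2^10
|error| ≤ 0.0019531250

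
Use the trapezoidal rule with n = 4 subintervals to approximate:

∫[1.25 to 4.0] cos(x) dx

f(x) = cos(x)
a = 1.25, b = 4.0, n = 4
h = (b - a)/n = 0.687500

Trapezoidal rule: (h/2)[f(x₀) + 2f(x₁) + 2f(x₂) + ... + f(xₙ)]

x_0 = 1.2500, f(x_0) = 0.315322, coefficient = 1
x_1 = 1.9375, f(x_1) = -0.358540, coefficient = 2
x_2 = 2.6250, f(x_2) = -0.869507, coefficient = 2
x_3 = 3.3125, f(x_3) = -0.985431, coefficient = 2
x_4 = 4.0000, f(x_4) = -0.653644, coefficient = 1

I ≈ (0.687500/2) × -4.765278 = -1.638064
Exact value: -1.705787
Error: 0.067723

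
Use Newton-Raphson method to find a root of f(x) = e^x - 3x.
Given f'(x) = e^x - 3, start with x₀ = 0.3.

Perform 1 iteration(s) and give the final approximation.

f(x) = e^x - 3x
f'(x) = e^x - 3
x₀ = 0.3

Newton-Raphson formula: x_{n+1} = x_n - f(x_n)/f'(x_n)

Iteration 1:
  f(0.300000) = 0.449859
  f'(0.300000) = -1.650141
  x_1 = 0.300000 - 0.449859/(-1.650141) = 0.572618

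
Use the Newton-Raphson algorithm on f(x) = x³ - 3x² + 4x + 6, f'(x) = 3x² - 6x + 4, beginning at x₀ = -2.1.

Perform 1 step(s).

f(x) = x³ - 3x² + 4x + 6
f'(x) = 3x² - 6x + 4
x₀ = -2.1

Newton-Raphson formula: x_{n+1} = x_n - f(x_n)/f'(x_n)

Iteration 1:
  f(-2.100000) = -24.891000
  f'(-2.100000) = 29.830000
  x_1 = -2.100000 - (-24.891000)/29.830000 = -1.265572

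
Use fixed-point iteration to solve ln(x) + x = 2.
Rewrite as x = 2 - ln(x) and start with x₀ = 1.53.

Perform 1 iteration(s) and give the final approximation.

Equation: ln(x) + x = 2
Fixed-point form: x = 2 - ln(x)
x₀ = 1.53

x_1 = g(1.530000) = 1.574732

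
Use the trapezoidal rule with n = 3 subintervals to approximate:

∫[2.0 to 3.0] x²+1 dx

f(x) = x²+1
a = 2.0, b = 3.0, n = 3
h = (b - a)/n = 0.333333

Trapezoidal rule: (h/2)[f(x₀) + 2f(x₁) + 2f(x₂) + ... + f(xₙ)]

x_0 = 2.0000, f(x_0) = 5.000000, coefficient = 1
x_1 = 2.3333, f(x_1) = 6.444444, coefficient = 2
x_2 = 2.6667, f(x_2) = 8.111111, coefficient = 2
x_3 = 3.0000, f(x_3) = 10.000000, coefficient = 1

I ≈ (0.333333/2) × 44.111111 = 7.351852
Exact value: 7.333333
Error: 0.018519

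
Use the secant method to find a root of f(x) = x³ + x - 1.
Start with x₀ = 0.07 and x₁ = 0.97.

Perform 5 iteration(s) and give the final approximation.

f(x) = x³ + x - 1
x₀ = 0.07, x₁ = 0.97

Secant formula: x_{n+1} = x_n - f(x_n)(x_n - x_{n-1})/(f(x_n) - f(x_{n-1}))

Iteration 1:
  f(0.070000) = -0.929657
  f(0.970000) = 0.882673
  x_2 = 0.970000 - 0.882673×(0.970000 - 0.070000)/(0.882673 - (-0.929657))
       = 0.531666
Iteration 2:
  f(0.970000) = 0.882673
  f(0.531666) = -0.318048
  x_3 = 0.531666 - (-0.318048)×(0.531666 - 0.970000)/(-0.318048 - 0.882673)
       = 0.647772
Iteration 3:
  f(0.531666) = -0.318048
  f(0.647772) = -0.080416
  x_4 = 0.647772 - (-0.080416)×(0.647772 - 0.531666)/(-0.080416 - (-0.318048))
       = 0.687064
Iteration 4:
  f(0.647772) = -0.080416
  f(0.687064) = 0.011396
  x_5 = 0.687064 - 0.011396×(0.687064 - 0.647772)/(0.011396 - (-0.080416))
       = 0.682187
Iteration 5:
  f(0.687064) = 0.011396
  f(0.682187) = -0.000339
  x_6 = 0.682187 - (-0.000339)×(0.682187 - 0.687064)/(-0.000339 - 0.011396)
       = 0.682327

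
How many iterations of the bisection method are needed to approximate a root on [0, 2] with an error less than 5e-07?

We need (b-a)/2^n ≤ 5e-07
(2 - 0)/2^n ≤ 5e-07
2/2^n ≤ 5e-07
2^n ≥ 4000000
n ≥ log₂(4000000) = 21.93
n ≥ 22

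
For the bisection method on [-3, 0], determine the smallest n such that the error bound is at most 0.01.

We need (b-a)/2^n ≤ 0.01
(0 - (-3))/2^n ≤ 0.01
3/2^n ≤ 0.01
2^n ≥ 300
n ≥ log₂(300) = 8.23
n ≥ 9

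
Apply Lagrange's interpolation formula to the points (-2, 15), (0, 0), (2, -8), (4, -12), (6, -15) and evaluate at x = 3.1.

Lagrange interpolation formula:
P(x) = Σ yᵢ × Lᵢ(x)
where Lᵢ(x) = Π_{j≠i} (x - xⱼ)/(xᵢ - xⱼ)

L_0(3.1) = (3.1 - 0)/(-2 - 0) × (3.1 - 2)/(-2 - 2) × (3.1 - 4)/(-2 - 4) × (3.1 - 6)/(-2 - 6) = 0.023177
L_1(3.1) = (3.1 - (-2))/(0 - (-2)) × (3.1 - 2)/(0 - 2) × (3.1 - 4)/(0 - 4) × (3.1 - 6)/(0 - 6) = -0.152522
L_2(3.1) = (3.1 - (-2))/(2 - (-2)) × (3.1 - 0)/(2 - 0) × (3.1 - 4)/(2 - 4) × (3.1 - 6)/(2 - 6) = 0.644752
L_3(3.1) = (3.1 - (-2))/(4 - (-2)) × (3.1 - 0)/(4 - 0) × (3.1 - 2)/(4 - 2) × (3.1 - 6)/(4 - 6) = 0.525353
L_4(3.1) = (3.1 - (-2))/(6 - (-2)) × (3.1 - 0)/(6 - 0) × (3.1 - 2)/(6 - 2) × (3.1 - 4)/(6 - 4) = -0.040760

P(3.1) = 15×L_0(3.1) + 0×L_1(3.1) + (-8)×L_2(3.1) + (-12)×L_3(3.1) + (-15)×L_4(3.1)
P(3.1) = -10.503187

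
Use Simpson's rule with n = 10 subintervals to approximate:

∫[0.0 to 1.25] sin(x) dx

f(x) = sin(x)
a = 0.0, b = 1.25, n = 10
h = (b - a)/n = 0.125000

Simpson's rule: (h/3)[f(x₀) + 4f(x₁) + 2f(x₂) + ... + f(xₙ)]

x_0 = 0.0000, f(x_0) = 0.000000, coefficient = 1
x_1 = 0.1250, f(x_1) = 0.124675, coefficient = 4
x_2 = 0.2500, f(x_2) = 0.247404, coefficient = 2
x_3 = 0.3750, f(x_3) = 0.366273, coefficient = 4
x_4 = 0.5000, f(x_4) = 0.479426, coefficient = 2
x_5 = 0.6250, f(x_5) = 0.585097, coefficient = 4
x_6 = 0.7500, f(x_6) = 0.681639, coefficient = 2
x_7 = 0.8750, f(x_7) = 0.767544, coefficient = 4
x_8 = 1.0000, f(x_8) = 0.841471, coefficient = 2
x_9 = 1.1250, f(x_9) = 0.902268, coefficient = 4
x_10 = 1.2500, f(x_10) = 0.948985, coefficient = 1

I ≈ (0.125000/3) × 16.432286 = 0.684679
Exact value: 0.684678
Error: 0.000001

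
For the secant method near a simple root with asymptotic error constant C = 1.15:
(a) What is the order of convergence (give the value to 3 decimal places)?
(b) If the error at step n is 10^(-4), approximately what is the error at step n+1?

(a) Secant method has superlinear convergence with order φ = (1+√5)/2 ≈ 1.618.
    This means |e_{n+1}| ≈ C|e_n|^1.618.

(b) With |e_n| = 10^(-4) and C = 1.15:
    |e_{n+1}| ≈ 1.15 × (10^(-4))^1.618 = 1.15 × 10^(-6.47)

(a) ≈ 1.618 (golden ratio); (b) |e_{n+1}| ≈ 3.878e-07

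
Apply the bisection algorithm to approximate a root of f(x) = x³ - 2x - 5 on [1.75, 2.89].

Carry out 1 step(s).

f(x) = x³ - 2x - 5
Initial interval: [1.75, 2.89]

Iteration 1:
  c_1 = (1.750000 + 2.890000)/2 = 2.320000
  f(c_1) = f(2.320000) = 2.847168
  f(a) × f(c) < 0, new interval: [1.750000, 2.320000]

After 1 iteration(s), the approximation is c_1 = 2.320000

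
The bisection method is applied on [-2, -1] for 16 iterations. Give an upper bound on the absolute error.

Bisection error bound: |error| ≤ (b-a)/2^n
|error| ≤ (-1 - (-2))/2^16 = 1/2^16
|error| ≤ 0.0000152588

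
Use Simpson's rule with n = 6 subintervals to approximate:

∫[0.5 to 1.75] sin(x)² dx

f(x) = sin(x)²
a = 0.5, b = 1.75, n = 6
h = (b - a)/n = 0.208333

Simpson's rule: (h/3)[f(x₀) + 4f(x₁) + 2f(x₂) + ... + f(xₙ)]

x_0 = 0.5000, f(x_0) = 0.229849, coefficient = 1
x_1 = 0.7083, f(x_1) = 0.423240, coefficient = 4
x_2 = 0.9167, f(x_2) = 0.629766, coefficient = 2
x_3 = 1.1250, f(x_3) = 0.814087, coefficient = 4
x_4 = 1.3333, f(x_4) = 0.944663, coefficient = 2
x_5 = 1.5417, f(x_5) = 0.999152, coefficient = 4
x_6 = 1.7500, f(x_6) = 0.968228, coefficient = 1

I ≈ (0.208333/3) × 13.292849 = 0.923115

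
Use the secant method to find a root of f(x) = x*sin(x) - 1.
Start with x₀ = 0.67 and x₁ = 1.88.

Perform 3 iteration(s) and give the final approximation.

f(x) = x*sin(x) - 1
x₀ = 0.67, x₁ = 1.88

Secant formula: x_{n+1} = x_n - f(x_n)(x_n - x_{n-1})/(f(x_n) - f(x_{n-1}))

Iteration 1:
  f(0.670000) = -0.583939
  f(1.880000) = 0.790843
  x_2 = 1.880000 - 0.790843×(1.880000 - 0.670000)/(0.790843 - (-0.583939))
       = 1.183948
Iteration 2:
  f(1.880000) = 0.790843
  f(1.183948) = 0.096457
  x_3 = 1.183948 - 0.096457×(1.183948 - 1.880000)/(0.096457 - 0.790843)
       = 1.087259
Iteration 3:
  f(1.183948) = 0.096457
  f(1.087259) = -0.037389
  x_4 = 1.087259 - (-0.037389)×(1.087259 - 1.183948)/(-0.037389 - 0.096457)
       = 1.114268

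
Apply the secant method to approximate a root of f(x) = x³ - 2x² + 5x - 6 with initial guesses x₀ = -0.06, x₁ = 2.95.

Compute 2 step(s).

f(x) = x³ - 2x² + 5x - 6
x₀ = -0.06, x₁ = 2.95

Secant formula: x_{n+1} = x_n - f(x_n)(x_n - x_{n-1})/(f(x_n) - f(x_{n-1}))

Iteration 1:
  f(-0.060000) = -6.307416
  f(2.950000) = 17.017375
  x_2 = 2.950000 - 17.017375×(2.950000 - (-0.060000))/(17.017375 - (-6.307416))
       = 0.753955
Iteration 2:
  f(2.950000) = 17.017375
  f(0.753955) = -2.938538
  x_3 = 0.753955 - (-2.938538)×(0.753955 - 2.950000)/(-2.938538 - 17.017375)
       = 1.077326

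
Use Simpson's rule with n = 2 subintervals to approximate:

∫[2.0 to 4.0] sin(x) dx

f(x) = sin(x)
a = 2.0, b = 4.0, n = 2
h = (b - a)/n = 1.000000

Simpson's rule: (h/3)[f(x₀) + 4f(x₁) + 2f(x₂) + ... + f(xₙ)]

x_0 = 2.0000, f(x_0) = 0.909297, coefficient = 1
x_1 = 3.0000, f(x_1) = 0.141120, coefficient = 4
x_2 = 4.0000, f(x_2) = -0.756802, coefficient = 1

I ≈ (1.000000/3) × 0.716975 = 0.238992
Exact value: 0.237497
Error: 0.001495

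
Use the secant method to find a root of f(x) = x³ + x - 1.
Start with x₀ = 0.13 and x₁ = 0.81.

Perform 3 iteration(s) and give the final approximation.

f(x) = x³ + x - 1
x₀ = 0.13, x₁ = 0.81

Secant formula: x_{n+1} = x_n - f(x_n)(x_n - x_{n-1})/(f(x_n) - f(x_{n-1}))

Iteration 1:
  f(0.130000) = -0.867803
  f(0.810000) = 0.341441
  x_2 = 0.810000 - 0.341441×(0.810000 - 0.130000)/(0.341441 - (-0.867803))
       = 0.617996
Iteration 2:
  f(0.810000) = 0.341441
  f(0.617996) = -0.145980
  x_3 = 0.617996 - (-0.145980)×(0.617996 - 0.810000)/(-0.145980 - 0.341441)
       = 0.675500
Iteration 3:
  f(0.617996) = -0.145980
  f(0.675500) = -0.016269
  x_4 = 0.675500 - (-0.016269)×(0.675500 - 0.617996)/(-0.016269 - (-0.145980))
       = 0.682713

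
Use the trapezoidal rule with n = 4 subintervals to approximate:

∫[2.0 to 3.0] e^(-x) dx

f(x) = e^(-x)
a = 2.0, b = 3.0, n = 4
h = (b - a)/n = 0.250000

Trapezoidal rule: (h/2)[f(x₀) + 2f(x₁) + 2f(x₂) + ... + f(xₙ)]

x_0 = 2.0000, f(x_0) = 0.135335, coefficient = 1
x_1 = 2.2500, f(x_1) = 0.105399, coefficient = 2
x_2 = 2.5000, f(x_2) = 0.082085, coefficient = 2
x_3 = 2.7500, f(x_3) = 0.063928, coefficient = 2
x_4 = 3.0000, f(x_4) = 0.049787, coefficient = 1

I ≈ (0.250000/2) × 0.687947 = 0.085993
Exact value: 0.085548
Error: 0.000445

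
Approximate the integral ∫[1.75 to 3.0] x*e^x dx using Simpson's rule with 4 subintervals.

f(x) = x*e^x
a = 1.75, b = 3.0, n = 4
h = (b - a)/n = 0.312500

Simpson's rule: (h/3)[f(x₀) + 4f(x₁) + 2f(x₂) + ... + f(xₙ)]

x_0 = 1.7500, f(x_0) = 10.070555, coefficient = 1
x_1 = 2.0625, f(x_1) = 16.222819, coefficient = 4
x_2 = 2.3750, f(x_2) = 25.533656, coefficient = 2
x_3 = 2.6875, f(x_3) = 39.492524, coefficient = 4
x_4 = 3.0000, f(x_4) = 60.256611, coefficient = 1

I ≈ (0.312500/3) × 344.255851 = 35.859985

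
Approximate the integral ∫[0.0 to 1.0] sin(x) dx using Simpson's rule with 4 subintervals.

f(x) = sin(x)
a = 0.0, b = 1.0, n = 4
h = (b - a)/n = 0.250000

Simpson's rule: (h/3)[f(x₀) + 4f(x₁) + 2f(x₂) + ... + f(xₙ)]

x_0 = 0.0000, f(x_0) = 0.000000, coefficient = 1
x_1 = 0.2500, f(x_1) = 0.247404, coefficient = 4
x_2 = 0.5000, f(x_2) = 0.479426, coefficient = 2
x_3 = 0.7500, f(x_3) = 0.681639, coefficient = 4
x_4 = 1.0000, f(x_4) = 0.841471, coefficient = 1

I ≈ (0.250000/3) × 5.516493 = 0.459708
Exact value: 0.459698
Error: 0.000010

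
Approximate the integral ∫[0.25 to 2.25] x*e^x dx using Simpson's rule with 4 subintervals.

f(x) = x*e^x
a = 0.25, b = 2.25, n = 4
h = (b - a)/n = 0.500000

Simpson's rule: (h/3)[f(x₀) + 4f(x₁) + 2f(x₂) + ... + f(xₙ)]

x_0 = 0.2500, f(x_0) = 0.321006, coefficient = 1
x_1 = 0.7500, f(x_1) = 1.587750, coefficient = 4
x_2 = 1.2500, f(x_2) = 4.362929, coefficient = 2
x_3 = 1.7500, f(x_3) = 10.070555, coefficient = 4
x_4 = 2.2500, f(x_4) = 21.347406, coefficient = 1

I ≈ (0.500000/3) × 77.027488 = 12.837915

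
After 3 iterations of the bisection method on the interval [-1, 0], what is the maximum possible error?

Bisection error bound: |error| ≤ (b-a)/2^n
|error| ≤ (0 - (-1))/2^3 = 1/2^3
|error| ≤ 0.1250000000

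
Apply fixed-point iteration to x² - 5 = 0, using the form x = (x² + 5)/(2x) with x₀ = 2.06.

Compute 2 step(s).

Equation: x² - 5 = 0
Fixed-point form: x = (x² + 5)/(2x)
x₀ = 2.06

x_1 = g(2.060000) = 2.243592
x_2 = g(2.243592) = 2.236081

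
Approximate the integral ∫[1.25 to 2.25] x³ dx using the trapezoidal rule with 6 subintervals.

f(x) = x³
a = 1.25, b = 2.25, n = 6
h = (b - a)/n = 0.166667

Trapezoidal rule: (h/2)[f(x₀) + 2f(x₁) + 2f(x₂) + ... + f(xₙ)]

x_0 = 1.2500, f(x_0) = 1.953125, coefficient = 1
x_1 = 1.4167, f(x_1) = 2.843171, coefficient = 2
x_2 = 1.5833, f(x_2) = 3.969329, coefficient = 2
x_3 = 1.7500, f(x_3) = 5.359375, coefficient = 2
x_4 = 1.9167, f(x_4) = 7.041088, coefficient = 2
x_5 = 2.0833, f(x_5) = 9.042245, coefficient = 2
x_6 = 2.2500, f(x_6) = 11.390625, coefficient = 1

I ≈ (0.166667/2) × 69.854167 = 5.821181
Exact value: 5.796875
Error: 0.024306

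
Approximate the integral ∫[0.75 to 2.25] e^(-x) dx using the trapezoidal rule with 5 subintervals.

f(x) = e^(-x)
a = 0.75, b = 2.25, n = 5
h = (b - a)/n = 0.300000

Trapezoidal rule: (h/2)[f(x₀) + 2f(x₁) + 2f(x₂) + ... + f(xₙ)]

x_0 = 0.7500, f(x_0) = 0.472367, coefficient = 1
x_1 = 1.0500, f(x_1) = 0.349938, coefficient = 2
x_2 = 1.3500, f(x_2) = 0.259240, coefficient = 2
x_3 = 1.6500, f(x_3) = 0.192050, coefficient = 2
x_4 = 1.9500, f(x_4) = 0.142274, coefficient = 2
x_5 = 2.2500, f(x_5) = 0.105399, coefficient = 1

I ≈ (0.300000/2) × 2.464770 = 0.369715
Exact value: 0.366967
Error: 0.002748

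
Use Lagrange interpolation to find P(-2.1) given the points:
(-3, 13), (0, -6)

Lagrange interpolation formula:
P(x) = Σ yᵢ × Lᵢ(x)
where Lᵢ(x) = Π_{j≠i} (x - xⱼ)/(xᵢ - xⱼ)

L_0(-2.1) = (-2.1 - 0)/(-3 - 0) = 0.700000
L_1(-2.1) = (-2.1 - (-3))/(0 - (-3)) = 0.300000

P(-2.1) = 13×L_0(-2.1) + (-6)×L_1(-2.1)
P(-2.1) = 7.300000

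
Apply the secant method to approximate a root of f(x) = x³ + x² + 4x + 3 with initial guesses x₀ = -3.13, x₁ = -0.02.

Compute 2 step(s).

f(x) = x³ + x² + 4x + 3
x₀ = -3.13, x₁ = -0.02

Secant formula: x_{n+1} = x_n - f(x_n)(x_n - x_{n-1})/(f(x_n) - f(x_{n-1}))

Iteration 1:
  f(-3.130000) = -30.387397
  f(-0.020000) = 2.920392
  x_2 = -0.020000 - 2.920392×(-0.020000 - (-3.130000))/(2.920392 - (-30.387397))
       = -0.292682
Iteration 2:
  f(-0.020000) = 2.920392
  f(-0.292682) = 1.889865
  x_3 = -0.292682 - 1.889865×(-0.292682 - (-0.020000))/(1.889865 - 2.920392)
       = -0.792747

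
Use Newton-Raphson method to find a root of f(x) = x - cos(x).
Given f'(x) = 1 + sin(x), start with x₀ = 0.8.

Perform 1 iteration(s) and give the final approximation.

f(x) = x - cos(x)
f'(x) = 1 + sin(x)
x₀ = 0.8

Newton-Raphson formula: x_{n+1} = x_n - f(x_n)/f'(x_n)

Iteration 1:
  f(0.800000) = 0.103293
  f'(0.800000) = 1.717356
  x_1 = 0.800000 - 0.103293/1.717356 = 0.739853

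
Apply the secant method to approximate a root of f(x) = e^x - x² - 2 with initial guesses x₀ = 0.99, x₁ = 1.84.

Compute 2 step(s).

f(x) = e^x - x² - 2
x₀ = 0.99, x₁ = 1.84

Secant formula: x_{n+1} = x_n - f(x_n)(x_n - x_{n-1})/(f(x_n) - f(x_{n-1}))

Iteration 1:
  f(0.990000) = -0.288866
  f(1.840000) = 0.910938
  x_2 = 1.840000 - 0.910938×(1.840000 - 0.990000)/(0.910938 - (-0.288866))
       = 1.194647
Iteration 2:
  f(1.840000) = 0.910938
  f(1.194647) = -0.124790
  x_3 = 1.194647 - (-0.124790)×(1.194647 - 1.840000)/(-0.124790 - 0.910938)
       = 1.272402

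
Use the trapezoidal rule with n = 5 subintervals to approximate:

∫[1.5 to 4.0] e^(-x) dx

f(x) = e^(-x)
a = 1.5, b = 4.0, n = 5
h = (b - a)/n = 0.500000

Trapezoidal rule: (h/2)[f(x₀) + 2f(x₁) + 2f(x₂) + ... + f(xₙ)]

x_0 = 1.5000, f(x_0) = 0.223130, coefficient = 1
x_1 = 2.0000, f(x_1) = 0.135335, coefficient = 2
x_2 = 2.5000, f(x_2) = 0.082085, coefficient = 2
x_3 = 3.0000, f(x_3) = 0.049787, coefficient = 2
x_4 = 3.5000, f(x_4) = 0.030197, coefficient = 2
x_5 = 4.0000, f(x_5) = 0.018316, coefficient = 1

I ≈ (0.500000/2) × 0.836255 = 0.209064
Exact value: 0.204815
Error: 0.004249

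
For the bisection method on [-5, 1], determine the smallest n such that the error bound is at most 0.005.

We need (b-a)/2^n ≤ 0.005
(1 - (-5))/2^n ≤ 0.005
6/2^n ≤ 0.005
2^n ≥ 1200
n ≥ log₂(1200) = 10.23
n ≥ 11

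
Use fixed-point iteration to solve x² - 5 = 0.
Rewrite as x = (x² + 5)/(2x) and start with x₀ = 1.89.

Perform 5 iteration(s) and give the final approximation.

Equation: x² - 5 = 0
Fixed-point form: x = (x² + 5)/(2x)
x₀ = 1.89

x_1 = g(1.890000) = 2.267751
x_2 = g(2.267751) = 2.236289
x_3 = g(2.236289) = 2.236068
x_4 = g(2.236068) = 2.236068
x_5 = g(2.236068) = 2.236068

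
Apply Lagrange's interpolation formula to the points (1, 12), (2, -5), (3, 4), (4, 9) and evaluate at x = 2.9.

Lagrange interpolation formula:
P(x) = Σ yᵢ × Lᵢ(x)
where Lᵢ(x) = Π_{j≠i} (x - xⱼ)/(xᵢ - xⱼ)

L_0(2.9) = (2.9 - 2)/(1 - 2) × (2.9 - 3)/(1 - 3) × (2.9 - 4)/(1 - 4) = -0.016500
L_1(2.9) = (2.9 - 1)/(2 - 1) × (2.9 - 3)/(2 - 3) × (2.9 - 4)/(2 - 4) = 0.104500
L_2(2.9) = (2.9 - 1)/(3 - 1) × (2.9 - 2)/(3 - 2) × (2.9 - 4)/(3 - 4) = 0.940500
L_3(2.9) = (2.9 - 1)/(4 - 1) × (2.9 - 2)/(4 - 2) × (2.9 - 3)/(4 - 3) = -0.028500

P(2.9) = 12×L_0(2.9) + (-5)×L_1(2.9) + 4×L_2(2.9) + 9×L_3(2.9)
P(2.9) = 2.785000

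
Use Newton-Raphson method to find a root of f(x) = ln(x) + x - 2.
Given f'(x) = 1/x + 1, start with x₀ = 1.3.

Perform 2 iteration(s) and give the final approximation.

f(x) = ln(x) + x - 2
f'(x) = 1/x + 1
x₀ = 1.3

Newton-Raphson formula: x_{n+1} = x_n - f(x_n)/f'(x_n)

Iteration 1:
  f(1.300000) = -0.437636
  f'(1.300000) = 1.769231
  x_1 = 1.300000 - (-0.437636)/1.769231 = 1.547359
Iteration 2:
  f(1.547359) = -0.016091
  f'(1.547359) = 1.646262
  x_2 = 1.547359 - (-0.016091)/1.646262 = 1.557134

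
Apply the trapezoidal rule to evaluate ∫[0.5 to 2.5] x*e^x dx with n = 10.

f(x) = x*e^x
a = 0.5, b = 2.5, n = 10
h = (b - a)/n = 0.200000

Trapezoidal rule: (h/2)[f(x₀) + 2f(x₁) + 2f(x₂) + ... + f(xₙ)]

x_0 = 0.5000, f(x_0) = 0.824361, coefficient = 1
x_1 = 0.7000, f(x_1) = 1.409627, coefficient = 2
x_2 = 0.9000, f(x_2) = 2.213643, coefficient = 2
x_3 = 1.1000, f(x_3) = 3.304583, coefficient = 2
x_4 = 1.3000, f(x_4) = 4.770086, coefficient = 2
x_5 = 1.5000, f(x_5) = 6.722534, coefficient = 2
x_6 = 1.7000, f(x_6) = 9.305711, coefficient = 2
x_7 = 1.9000, f(x_7) = 12.703199, coefficient = 2
x_8 = 2.1000, f(x_8) = 17.148957, coefficient = 2
x_9 = 2.3000, f(x_9) = 22.940620, coefficient = 2
x_10 = 2.5000, f(x_10) = 30.456235, coefficient = 1

I ≈ (0.200000/2) × 192.318512 = 19.231851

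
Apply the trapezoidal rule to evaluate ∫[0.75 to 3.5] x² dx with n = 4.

f(x) = x²
a = 0.75, b = 3.5, n = 4
h = (b - a)/n = 0.687500

Trapezoidal rule: (h/2)[f(x₀) + 2f(x₁) + 2f(x₂) + ... + f(xₙ)]

x_0 = 0.7500, f(x_0) = 0.562500, coefficient = 1
x_1 = 1.4375, f(x_1) = 2.066406, coefficient = 2
x_2 = 2.1250, f(x_2) = 4.515625, coefficient = 2
x_3 = 2.8125, f(x_3) = 7.910156, coefficient = 2
x_4 = 3.5000, f(x_4) = 12.250000, coefficient = 1

I ≈ (0.687500/2) × 41.796875 = 14.367676
Exact value: 14.151042
Error: 0.216634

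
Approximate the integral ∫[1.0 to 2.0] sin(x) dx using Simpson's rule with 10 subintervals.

f(x) = sin(x)
a = 1.0, b = 2.0, n = 10
h = (b - a)/n = 0.100000

Simpson's rule: (h/3)[f(x₀) + 4f(x₁) + 2f(x₂) + ... + f(xₙ)]

x_0 = 1.0000, f(x_0) = 0.841471, coefficient = 1
x_1 = 1.1000, f(x_1) = 0.891207, coefficient = 4
x_2 = 1.2000, f(x_2) = 0.932039, coefficient = 2
x_3 = 1.3000, f(x_3) = 0.963558, coefficient = 4
x_4 = 1.4000, f(x_4) = 0.985450, coefficient = 2
x_5 = 1.5000, f(x_5) = 0.997495, coefficient = 4
x_6 = 1.6000, f(x_6) = 0.999574, coefficient = 2
x_7 = 1.7000, f(x_7) = 0.991665, coefficient = 4
x_8 = 1.8000, f(x_8) = 0.973848, coefficient = 2
x_9 = 1.9000, f(x_9) = 0.946300, coefficient = 4
x_10 = 2.0000, f(x_10) = 0.909297, coefficient = 1

I ≈ (0.100000/3) × 28.693490 = 0.956450
Exact value: 0.956449
Error: 0.000001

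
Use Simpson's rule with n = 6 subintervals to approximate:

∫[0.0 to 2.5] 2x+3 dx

f(x) = 2x+3
a = 0.0, b = 2.5, n = 6
h = (b - a)/n = 0.416667

Simpson's rule: (h/3)[f(x₀) + 4f(x₁) + 2f(x₂) + ... + f(xₙ)]

x_0 = 0.0000, f(x_0) = 3.000000, coefficient = 1
x_1 = 0.4167, f(x_1) = 3.833333, coefficient = 4
x_2 = 0.8333, f(x_2) = 4.666667, coefficient = 2
x_3 = 1.2500, f(x_3) = 5.500000, coefficient = 4
x_4 = 1.6667, f(x_4) = 6.333333, coefficient = 2
x_5 = 2.0833, f(x_5) = 7.166667, coefficient = 4
x_6 = 2.5000, f(x_6) = 8.000000, coefficient = 1

I ≈ (0.416667/3) × 99.000000 = 13.750000
Exact value: 13.750000
Error: 0.000000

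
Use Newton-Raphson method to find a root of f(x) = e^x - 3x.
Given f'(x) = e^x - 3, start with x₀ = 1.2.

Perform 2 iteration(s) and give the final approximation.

f(x) = e^x - 3x
f'(x) = e^x - 3
x₀ = 1.2

Newton-Raphson formula: x_{n+1} = x_n - f(x_n)/f'(x_n)

Iteration 1:
  f(1.200000) = -0.279883
  f'(1.200000) = 0.320117
  x_1 = 1.200000 - (-0.279883)/0.320117 = 2.074315
Iteration 2:
  f(2.074315) = 1.736148
  f'(2.074315) = 4.959094
  x_2 = 2.074315 - 1.736148/4.959094 = 1.724221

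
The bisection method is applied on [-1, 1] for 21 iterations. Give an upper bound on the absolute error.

Bisection error bound: |error| ≤ (b-a)/2^n
|error| ≤ (1 - (-1))/2^21 = 2/2^21
|error| ≤ 0.0000009537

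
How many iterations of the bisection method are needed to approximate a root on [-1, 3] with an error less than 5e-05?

We need (b-a)/2^n ≤ 5e-05
(3 - (-1))/2^n ≤ 5e-05
4/2^n ≤ 5e-05
2^n ≥ 80000
n ≥ log₂(80000) = 16.29
n ≥ 17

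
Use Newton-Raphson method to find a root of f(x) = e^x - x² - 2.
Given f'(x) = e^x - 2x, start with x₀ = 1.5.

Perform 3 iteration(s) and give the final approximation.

f(x) = e^x - x² - 2
f'(x) = e^x - 2x
x₀ = 1.5

Newton-Raphson formula: x_{n+1} = x_n - f(x_n)/f'(x_n)

Iteration 1:
  f(1.500000) = 0.231689
  f'(1.500000) = 1.481689
  x_1 = 1.500000 - 0.231689/1.481689 = 1.343632
Iteration 2:
  f(1.343632) = 0.027592
  f'(1.343632) = 1.145675
  x_2 = 1.343632 - 0.027592/1.145675 = 1.319548
Iteration 3:
  f(1.319548) = 0.000523
  f'(1.319548) = 1.102634
  x_3 = 1.319548 - 0.000523/1.102634 = 1.319074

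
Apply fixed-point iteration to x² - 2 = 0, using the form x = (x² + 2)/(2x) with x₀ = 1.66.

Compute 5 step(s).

Equation: x² - 2 = 0
Fixed-point form: x = (x² + 2)/(2x)
x₀ = 1.66

x_1 = g(1.660000) = 1.432410
x_2 = g(1.432410) = 1.414329
x_3 = g(1.414329) = 1.414214
x_4 = g(1.414214) = 1.414214
x_5 = g(1.414214) = 1.414214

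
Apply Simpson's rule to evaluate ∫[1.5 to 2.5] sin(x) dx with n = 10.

f(x) = sin(x)
a = 1.5, b = 2.5, n = 10
h = (b - a)/n = 0.100000

Simpson's rule: (h/3)[f(x₀) + 4f(x₁) + 2f(x₂) + ... + f(xₙ)]

x_0 = 1.5000, f(x_0) = 0.997495, coefficient = 1
x_1 = 1.6000, f(x_1) = 0.999574, coefficient = 4
x_2 = 1.7000, f(x_2) = 0.991665, coefficient = 2
x_3 = 1.8000, f(x_3) = 0.973848, coefficient = 4
x_4 = 1.9000, f(x_4) = 0.946300, coefficient = 2
x_5 = 2.0000, f(x_5) = 0.909297, coefficient = 4
x_6 = 2.1000, f(x_6) = 0.863209, coefficient = 2
x_7 = 2.2000, f(x_7) = 0.808496, coefficient = 4
x_8 = 2.3000, f(x_8) = 0.745705, coefficient = 2
x_9 = 2.4000, f(x_9) = 0.675463, coefficient = 4
x_10 = 2.5000, f(x_10) = 0.598472, coefficient = 1

I ≈ (0.100000/3) × 26.156439 = 0.871881
Exact value: 0.871881
Error: 0.000000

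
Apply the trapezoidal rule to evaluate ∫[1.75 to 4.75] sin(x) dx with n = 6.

f(x) = sin(x)
a = 1.75, b = 4.75, n = 6
h = (b - a)/n = 0.500000

Trapezoidal rule: (h/2)[f(x₀) + 2f(x₁) + 2f(x₂) + ... + f(xₙ)]

x_0 = 1.7500, f(x_0) = 0.983986, coefficient = 1
x_1 = 2.2500, f(x_1) = 0.778073, coefficient = 2
x_2 = 2.7500, f(x_2) = 0.381661, coefficient = 2
x_3 = 3.2500, f(x_3) = -0.108195, coefficient = 2
x_4 = 3.7500, f(x_4) = -0.571561, coefficient = 2
x_5 = 4.2500, f(x_5) = -0.894989, coefficient = 2
x_6 = 4.7500, f(x_6) = -0.999293, coefficient = 1

I ≈ (0.500000/2) × -0.845330 = -0.211333
Exact value: -0.215848
Error: 0.004516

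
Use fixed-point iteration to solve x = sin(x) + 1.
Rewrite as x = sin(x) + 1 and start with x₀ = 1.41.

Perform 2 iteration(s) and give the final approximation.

Equation: x = sin(x) + 1
Fixed-point form: x = sin(x) + 1
x₀ = 1.41

x_1 = g(1.410000) = 1.987100
x_2 = g(1.987100) = 1.914590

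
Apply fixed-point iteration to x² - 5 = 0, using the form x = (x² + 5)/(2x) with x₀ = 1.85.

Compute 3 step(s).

Equation: x² - 5 = 0
Fixed-point form: x = (x² + 5)/(2x)
x₀ = 1.85

x_1 = g(1.850000) = 2.276351
x_2 = g(2.276351) = 2.236424
x_3 = g(2.236424) = 2.236068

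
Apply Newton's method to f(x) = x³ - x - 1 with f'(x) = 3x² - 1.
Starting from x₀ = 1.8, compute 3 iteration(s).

f(x) = x³ - x - 1
f'(x) = 3x² - 1
x₀ = 1.8

Newton-Raphson formula: x_{n+1} = x_n - f(x_n)/f'(x_n)

Iteration 1:
  f(1.800000) = 3.032000
  f'(1.800000) = 8.720000
  x_1 = 1.800000 - 3.032000/8.720000 = 1.452294
Iteration 2:
  f(1.452294) = 0.610821
  f'(1.452294) = 5.327470
  x_2 = 1.452294 - 0.610821/5.327470 = 1.337639
Iteration 3:
  f(1.337639) = 0.055767
  f'(1.337639) = 4.367831
  x_3 = 1.337639 - 0.055767/4.367831 = 1.324871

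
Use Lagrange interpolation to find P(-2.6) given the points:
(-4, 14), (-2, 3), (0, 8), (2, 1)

Lagrange interpolation formula:
P(x) = Σ yᵢ × Lᵢ(x)
where Lᵢ(x) = Π_{j≠i} (x - xⱼ)/(xᵢ - xⱼ)

L_0(-2.6) = (-2.6 - (-2))/(-4 - (-2)) × (-2.6 - 0)/(-4 - 0) × (-2.6 - 2)/(-4 - 2) = 0.149500
L_1(-2.6) = (-2.6 - (-4))/(-2 - (-4)) × (-2.6 - 0)/(-2 - 0) × (-2.6 - 2)/(-2 - 2) = 1.046500
L_2(-2.6) = (-2.6 - (-4))/(0 - (-4)) × (-2.6 - (-2))/(0 - (-2)) × (-2.6 - 2)/(0 - 2) = -0.241500
L_3(-2.6) = (-2.6 - (-4))/(2 - (-4)) × (-2.6 - (-2))/(2 - (-2)) × (-2.6 - 0)/(2 - 0) = 0.045500

P(-2.6) = 14×L_0(-2.6) + 3×L_1(-2.6) + 8×L_2(-2.6) + 1×L_3(-2.6)
P(-2.6) = 3.346000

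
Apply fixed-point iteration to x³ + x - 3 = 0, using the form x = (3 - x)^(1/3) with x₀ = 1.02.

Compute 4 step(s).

Equation: x³ + x - 3 = 0
Fixed-point form: x = (3 - x)^(1/3)
x₀ = 1.02

x_1 = g(1.020000) = 1.255707
x_2 = g(1.255707) = 1.203760
x_3 = g(1.203760) = 1.215593
x_4 = g(1.215593) = 1.212918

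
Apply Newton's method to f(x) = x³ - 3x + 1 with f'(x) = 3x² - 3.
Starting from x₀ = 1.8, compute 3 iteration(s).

f(x) = x³ - 3x + 1
f'(x) = 3x² - 3
x₀ = 1.8

Newton-Raphson formula: x_{n+1} = x_n - f(x_n)/f'(x_n)

Iteration 1:
  f(1.800000) = 1.432000
  f'(1.800000) = 6.720000
  x_1 = 1.800000 - 1.432000/6.720000 = 1.586905
Iteration 2:
  f(1.586905) = 0.235535
  f'(1.586905) = 4.554800
  x_2 = 1.586905 - 0.235535/4.554800 = 1.535193
Iteration 3:
  f(1.535193) = 0.012592
  f'(1.535193) = 4.070456
  x_3 = 1.535193 - 0.012592/4.070456 = 1.532100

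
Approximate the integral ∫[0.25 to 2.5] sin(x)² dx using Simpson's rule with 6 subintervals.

f(x) = sin(x)²
a = 0.25, b = 2.5, n = 6
h = (b - a)/n = 0.375000

Simpson's rule: (h/3)[f(x₀) + 4f(x₁) + 2f(x₂) + ... + f(xₙ)]

x_0 = 0.2500, f(x_0) = 0.061209, coefficient = 1
x_1 = 0.6250, f(x_1) = 0.342339, coefficient = 4
x_2 = 1.0000, f(x_2) = 0.708073, coefficient = 2
x_3 = 1.3750, f(x_3) = 0.962151, coefficient = 4
x_4 = 1.7500, f(x_4) = 0.968228, coefficient = 2
x_5 = 2.1250, f(x_5) = 0.723044, coefficient = 4
x_6 = 2.5000, f(x_6) = 0.358169, coefficient = 1

I ≈ (0.375000/3) × 11.882116 = 1.485265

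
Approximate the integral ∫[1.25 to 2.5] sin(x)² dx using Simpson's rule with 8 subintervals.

f(x) = sin(x)²
a = 1.25, b = 2.5, n = 8
h = (b - a)/n = 0.156250

Simpson's rule: (h/3)[f(x₀) + 4f(x₁) + 2f(x₂) + ... + f(xₙ)]

x_0 = 1.2500, f(x_0) = 0.900572, coefficient = 1
x_1 = 1.4062, f(x_1) = 0.973168, coefficient = 4
x_2 = 1.5625, f(x_2) = 0.999931, coefficient = 2
x_3 = 1.7188, f(x_3) = 0.978269, coefficient = 4
x_4 = 1.8750, f(x_4) = 0.910280, coefficient = 2
x_5 = 2.0312, f(x_5) = 0.802549, coefficient = 4
x_6 = 2.1875, f(x_6) = 0.665512, coefficient = 2
x_7 = 2.3438, f(x_7) = 0.512443, coefficient = 4
x_8 = 2.5000, f(x_8) = 0.358169, coefficient = 1

I ≈ (0.156250/3) × 19.475904 = 1.014370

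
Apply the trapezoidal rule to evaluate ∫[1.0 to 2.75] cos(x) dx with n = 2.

f(x) = cos(x)
a = 1.0, b = 2.75, n = 2
h = (b - a)/n = 0.875000

Trapezoidal rule: (h/2)[f(x₀) + 2f(x₁) + 2f(x₂) + ... + f(xₙ)]

x_0 = 1.0000, f(x_0) = 0.540302, coefficient = 1
x_1 = 1.8750, f(x_1) = -0.299534, coefficient = 2
x_2 = 2.7500, f(x_2) = -0.924302, coefficient = 1

I ≈ (0.875000/2) × -0.983067 = -0.430092
Exact value: -0.459810
Error: 0.029718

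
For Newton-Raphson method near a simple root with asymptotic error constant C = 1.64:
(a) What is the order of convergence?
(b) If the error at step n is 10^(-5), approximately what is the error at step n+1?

(a) Newton-Raphson has quadratic (order 2) convergence near simple roots.
    This means |e_{n+1}| ≈ C|e_n|².

(b) With |e_n| = 10^(-5) and C = 1.64:
    |e_{n+1}| ≈ 1.64 × (10^(-5))² = 1.64 × 10^(-10)

(a) 2 (quadratic); (b) |e_{n+1}| ≈ 1.640e-10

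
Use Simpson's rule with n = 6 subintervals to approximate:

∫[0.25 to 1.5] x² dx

f(x) = x²
a = 0.25, b = 1.5, n = 6
h = (b - a)/n = 0.208333

Simpson's rule: (h/3)[f(x₀) + 4f(x₁) + 2f(x₂) + ... + f(xₙ)]

x_0 = 0.2500, f(x_0) = 0.062500, coefficient = 1
x_1 = 0.4583, f(x_1) = 0.210069, coefficient = 4
x_2 = 0.6667, f(x_2) = 0.444444, coefficient = 2
x_3 = 0.8750, f(x_3) = 0.765625, coefficient = 4
x_4 = 1.0833, f(x_4) = 1.173611, coefficient = 2
x_5 = 1.2917, f(x_5) = 1.668403, coefficient = 4
x_6 = 1.5000, f(x_6) = 2.250000, coefficient = 1

I ≈ (0.208333/3) × 16.125000 = 1.119792
Exact value: 1.119792
Error: 0.000000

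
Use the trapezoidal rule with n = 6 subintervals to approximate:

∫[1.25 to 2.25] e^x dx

f(x) = e^x
a = 1.25, b = 2.25, n = 6
h = (b - a)/n = 0.166667

Trapezoidal rule: (h/2)[f(x₀) + 2f(x₁) + 2f(x₂) + ... + f(xₙ)]

x_0 = 1.2500, f(x_0) = 3.490343, coefficient = 1
x_1 = 1.4167, f(x_1) = 4.123353, coefficient = 2
x_2 = 1.5833, f(x_2) = 4.871166, coefficient = 2
x_3 = 1.7500, f(x_3) = 5.754603, coefficient = 2
x_4 = 1.9167, f(x_4) = 6.798260, coefficient = 2
x_5 = 2.0833, f(x_5) = 8.031195, coefficient = 2
x_6 = 2.2500, f(x_6) = 9.487736, coefficient = 1

I ≈ (0.166667/2) × 72.135232 = 6.011269
Exact value: 5.997393
Error: 0.013876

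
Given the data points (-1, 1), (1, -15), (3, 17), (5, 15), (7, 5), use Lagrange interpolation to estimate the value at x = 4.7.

Lagrange interpolation formula:
P(x) = Σ yᵢ × Lᵢ(x)
where Lᵢ(x) = Π_{j≠i} (x - xⱼ)/(xᵢ - xⱼ)

L_0(4.7) = (4.7 - 1)/(-1 - 1) × (4.7 - 3)/(-1 - 3) × (4.7 - 5)/(-1 - 5) × (4.7 - 7)/(-1 - 7) = 0.011302
L_1(4.7) = (4.7 - (-1))/(1 - (-1)) × (4.7 - 3)/(1 - 3) × (4.7 - 5)/(1 - 5) × (4.7 - 7)/(1 - 7) = -0.069647
L_2(4.7) = (4.7 - (-1))/(3 - (-1)) × (4.7 - 1)/(3 - 1) × (4.7 - 5)/(3 - 5) × (4.7 - 7)/(3 - 7) = 0.227377
L_3(4.7) = (4.7 - (-1))/(5 - (-1)) × (4.7 - 1)/(5 - 1) × (4.7 - 3)/(5 - 3) × (4.7 - 7)/(5 - 7) = 0.858978
L_4(4.7) = (4.7 - (-1))/(7 - (-1)) × (4.7 - 1)/(7 - 1) × (4.7 - 3)/(7 - 3) × (4.7 - 5)/(7 - 5) = -0.028010

P(4.7) = 1×L_0(4.7) + (-15)×L_1(4.7) + 17×L_2(4.7) + 15×L_3(4.7) + 5×L_4(4.7)
P(4.7) = 17.666028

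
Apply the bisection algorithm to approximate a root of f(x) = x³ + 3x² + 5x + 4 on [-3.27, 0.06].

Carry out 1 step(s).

f(x) = x³ + 3x² + 5x + 4
Initial interval: [-3.27, 0.06]

Iteration 1:
  c_1 = (-3.270000 + 0.060000)/2 = -1.605000
  f(c_1) = f(-1.605000) = -0.431445
  f(a) × f(c) ≥ 0, new interval: [-1.605000, 0.060000]

After 1 iteration(s), the approximation is c_1 = -1.605000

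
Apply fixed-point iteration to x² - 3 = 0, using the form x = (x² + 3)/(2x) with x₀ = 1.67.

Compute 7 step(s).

Equation: x² - 3 = 0
Fixed-point form: x = (x² + 3)/(2x)
x₀ = 1.67

x_1 = g(1.670000) = 1.733204
x_2 = g(1.733204) = 1.732051
x_3 = g(1.732051) = 1.732051
x_4 = g(1.732051) = 1.732051
x_5 = g(1.732051) = 1.732051
x_6 = g(1.732051) = 1.732051
x_7 = g(1.732051) = 1.732051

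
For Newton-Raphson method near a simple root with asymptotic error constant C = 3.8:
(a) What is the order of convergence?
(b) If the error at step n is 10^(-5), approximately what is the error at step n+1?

(a) Newton-Raphson has quadratic (order 2) convergence near simple roots.
    This means |e_{n+1}| ≈ C|e_n|².

(b) With |e_n| = 10^(-5) and C = 3.8:
    |e_{n+1}| ≈ 3.8 × (10^(-5))² = 3.8 × 10^(-10)

(a) 2 (quadratic); (b) |e_{n+1}| ≈ 3.800e-10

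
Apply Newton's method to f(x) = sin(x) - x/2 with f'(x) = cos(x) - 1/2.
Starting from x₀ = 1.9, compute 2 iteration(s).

f(x) = sin(x) - x/2
f'(x) = cos(x) - 1/2
x₀ = 1.9

Newton-Raphson formula: x_{n+1} = x_n - f(x_n)/f'(x_n)

Iteration 1:
  f(1.900000) = -0.003700
  f'(1.900000) = -0.823290
  x_1 = 1.900000 - (-0.003700)/(-0.823290) = 1.895506
Iteration 2:
  f(1.895506) = -0.000010
  f'(1.895506) = -0.819034
  x_2 = 1.895506 - (-0.000010)/(-0.819034) = 1.895494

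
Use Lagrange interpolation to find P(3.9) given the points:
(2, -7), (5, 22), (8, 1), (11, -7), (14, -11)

Lagrange interpolation formula:
P(x) = Σ yᵢ × Lᵢ(x)
where Lᵢ(x) = Π_{j≠i} (x - xⱼ)/(xᵢ - xⱼ)

L_0(3.9) = (3.9 - 5)/(2 - 5) × (3.9 - 8)/(2 - 8) × (3.9 - 11)/(2 - 11) × (3.9 - 14)/(2 - 14) = 0.166364
L_1(3.9) = (3.9 - 2)/(5 - 2) × (3.9 - 8)/(5 - 8) × (3.9 - 11)/(5 - 11) × (3.9 - 14)/(5 - 14) = 1.149426
L_2(3.9) = (3.9 - 2)/(8 - 2) × (3.9 - 5)/(8 - 5) × (3.9 - 11)/(8 - 11) × (3.9 - 14)/(8 - 14) = -0.462574
L_3(3.9) = (3.9 - 2)/(11 - 2) × (3.9 - 5)/(11 - 5) × (3.9 - 8)/(11 - 8) × (3.9 - 14)/(11 - 14) = 0.178080
L_4(3.9) = (3.9 - 2)/(14 - 2) × (3.9 - 5)/(14 - 5) × (3.9 - 8)/(14 - 8) × (3.9 - 11)/(14 - 11) = -0.031296

P(3.9) = (-7)×L_0(3.9) + 22×L_1(3.9) + 1×L_2(3.9) + (-7)×L_3(3.9) + (-11)×L_4(3.9)
P(3.9) = 22.757941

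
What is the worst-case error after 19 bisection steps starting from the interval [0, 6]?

Bisection error bound: |error| ≤ (b-a)/2^n
|error| ≤ (6 - 0)/2^19 = 6/2^19
|error| ≤ 0.0000114441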